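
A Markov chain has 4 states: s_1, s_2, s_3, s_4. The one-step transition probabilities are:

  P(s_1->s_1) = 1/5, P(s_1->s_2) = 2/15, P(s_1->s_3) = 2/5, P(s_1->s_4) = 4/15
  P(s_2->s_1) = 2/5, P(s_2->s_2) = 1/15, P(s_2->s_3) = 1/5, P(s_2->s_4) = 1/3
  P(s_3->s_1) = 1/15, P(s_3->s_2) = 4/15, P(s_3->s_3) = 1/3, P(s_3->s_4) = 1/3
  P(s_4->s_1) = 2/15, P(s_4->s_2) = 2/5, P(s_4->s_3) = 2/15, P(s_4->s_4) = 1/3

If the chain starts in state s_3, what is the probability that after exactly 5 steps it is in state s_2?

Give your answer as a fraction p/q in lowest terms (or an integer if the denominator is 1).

Computing P^5 by repeated multiplication:
P^1 =
  s_1: [1/5, 2/15, 2/5, 4/15]
  s_2: [2/5, 1/15, 1/5, 1/3]
  s_3: [1/15, 4/15, 1/3, 1/3]
  s_4: [2/15, 2/5, 2/15, 1/3]
P^2 =
  s_1: [7/45, 56/225, 62/225, 8/25]
  s_2: [37/225, 11/45, 64/225, 23/75]
  s_3: [14/75, 56/225, 53/225, 74/225]
  s_4: [6/25, 16/75, 2/9, 73/225]
P^3 =
  s_1: [647/3375, 806/3375, 832/3375, 218/675]
  s_2: [643/3375, 799/3375, 169/675, 1088/3375]
  s_3: [221/1125, 796/3375, 833/3375, 361/1125]
  s_4: [646/3375, 794/3375, 32/125, 119/375]
P^4 =
  s_1: [3263/16875, 11968/50625, 2528/10125, 16228/50625]
  s_2: [3248/16875, 11993/50625, 12656/50625, 16232/50625]
  s_3: [9764/50625, 1328/5625, 12697/50625, 5404/16875]
  s_4: [3236/16875, 11968/50625, 848/3375, 16229/50625]
P^5 =
  s_1: [48757/253125, 179474/759375, 190294/759375, 81112/253125]
  s_2: [9754/50625, 179497/759375, 190187/759375, 81127/253125]
  s_3: [1169/6075, 35908/151875, 190349/759375, 243361/759375]
  s_4: [29222/151875, 179638/759375, 38042/151875, 81139/253125]

(P^5)[s_3 -> s_2] = 35908/151875

Answer: 35908/151875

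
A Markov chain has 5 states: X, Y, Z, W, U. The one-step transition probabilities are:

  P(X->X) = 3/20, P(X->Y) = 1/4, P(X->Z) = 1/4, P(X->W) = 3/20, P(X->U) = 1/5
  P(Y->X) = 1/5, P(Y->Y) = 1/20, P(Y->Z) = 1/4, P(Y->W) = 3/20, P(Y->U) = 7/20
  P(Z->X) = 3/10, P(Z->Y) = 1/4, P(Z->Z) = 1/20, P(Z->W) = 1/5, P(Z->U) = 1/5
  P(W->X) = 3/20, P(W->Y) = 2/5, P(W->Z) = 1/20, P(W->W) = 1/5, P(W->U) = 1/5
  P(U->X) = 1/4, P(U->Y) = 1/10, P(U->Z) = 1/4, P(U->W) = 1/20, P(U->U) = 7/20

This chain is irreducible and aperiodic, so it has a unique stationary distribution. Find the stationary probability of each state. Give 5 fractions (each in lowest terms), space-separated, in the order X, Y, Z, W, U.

Answer: 20599/96126 36931/192252 11863/64084 8927/64084 17251/64084

Derivation:
The stationary distribution satisfies pi = pi * P, i.e.:
  pi_X = 3/20*pi_X + 1/5*pi_Y + 3/10*pi_Z + 3/20*pi_W + 1/4*pi_U
  pi_Y = 1/4*pi_X + 1/20*pi_Y + 1/4*pi_Z + 2/5*pi_W + 1/10*pi_U
  pi_Z = 1/4*pi_X + 1/4*pi_Y + 1/20*pi_Z + 1/20*pi_W + 1/4*pi_U
  pi_W = 3/20*pi_X + 3/20*pi_Y + 1/5*pi_Z + 1/5*pi_W + 1/20*pi_U
  pi_U = 1/5*pi_X + 7/20*pi_Y + 1/5*pi_Z + 1/5*pi_W + 7/20*pi_U
with normalization: pi_X + pi_Y + pi_Z + pi_W + pi_U = 1.

Using the first 4 balance equations plus normalization, the linear system A*pi = b is:
  [-17/20, 1/5, 3/10, 3/20, 1/4] . pi = 0
  [1/4, -19/20, 1/4, 2/5, 1/10] . pi = 0
  [1/4, 1/4, -19/20, 1/20, 1/4] . pi = 0
  [3/20, 3/20, 1/5, -4/5, 1/20] . pi = 0
  [1, 1, 1, 1, 1] . pi = 1

Solving yields:
  pi_X = 20599/96126
  pi_Y = 36931/192252
  pi_Z = 11863/64084
  pi_W = 8927/64084
  pi_U = 17251/64084

Verification (pi * P):
  20599/96126*3/20 + 36931/192252*1/5 + 11863/64084*3/10 + 8927/64084*3/20 + 17251/64084*1/4 = 20599/96126 = pi_X  (ok)
  20599/96126*1/4 + 36931/192252*1/20 + 11863/64084*1/4 + 8927/64084*2/5 + 17251/64084*1/10 = 36931/192252 = pi_Y  (ok)
  20599/96126*1/4 + 36931/192252*1/4 + 11863/64084*1/20 + 8927/64084*1/20 + 17251/64084*1/4 = 11863/64084 = pi_Z  (ok)
  20599/96126*3/20 + 36931/192252*3/20 + 11863/64084*1/5 + 8927/64084*1/5 + 17251/64084*1/20 = 8927/64084 = pi_W  (ok)
  20599/96126*1/5 + 36931/192252*7/20 + 11863/64084*1/5 + 8927/64084*1/5 + 17251/64084*7/20 = 17251/64084 = pi_U  (ok)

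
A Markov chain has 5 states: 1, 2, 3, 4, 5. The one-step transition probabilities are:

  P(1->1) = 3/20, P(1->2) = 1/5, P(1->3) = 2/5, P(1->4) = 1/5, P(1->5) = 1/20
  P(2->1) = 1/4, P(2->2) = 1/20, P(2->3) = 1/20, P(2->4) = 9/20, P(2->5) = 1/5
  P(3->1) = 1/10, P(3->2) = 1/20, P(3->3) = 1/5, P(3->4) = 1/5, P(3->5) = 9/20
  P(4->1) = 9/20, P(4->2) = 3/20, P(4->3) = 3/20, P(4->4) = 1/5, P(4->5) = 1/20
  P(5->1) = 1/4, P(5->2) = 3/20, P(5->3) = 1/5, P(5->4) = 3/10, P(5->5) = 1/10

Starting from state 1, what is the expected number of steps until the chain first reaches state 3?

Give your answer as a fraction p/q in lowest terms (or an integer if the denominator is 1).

Answer: 19780/5273

Derivation:
Let h_i = expected steps to first reach 3 from state i.
Boundary: h_3 = 0.
First-step equations for the other states:
  h_1 = 1 + 3/20*h_1 + 1/5*h_2 + 2/5*h_3 + 1/5*h_4 + 1/20*h_5
  h_2 = 1 + 1/4*h_1 + 1/20*h_2 + 1/20*h_3 + 9/20*h_4 + 1/5*h_5
  h_4 = 1 + 9/20*h_1 + 3/20*h_2 + 3/20*h_3 + 1/5*h_4 + 1/20*h_5
  h_5 = 1 + 1/4*h_1 + 3/20*h_2 + 1/5*h_3 + 3/10*h_4 + 1/10*h_5

Substituting h_3 = 0 and rearranging gives the linear system (I - Q) h = 1:
  [17/20, -1/5, -1/5, -1/20] . (h_1, h_2, h_4, h_5) = 1
  [-1/4, 19/20, -9/20, -1/5] . (h_1, h_2, h_4, h_5) = 1
  [-9/20, -3/20, 4/5, -1/20] . (h_1, h_2, h_4, h_5) = 1
  [-1/4, -3/20, -3/10, 9/10] . (h_1, h_2, h_4, h_5) = 1

Solving yields:
  h_1 = 19780/5273
  h_2 = 82040/15819
  h_4 = 73040/15819
  h_5 = 72080/15819

Starting state is 1, so the expected hitting time is h_1 = 19780/5273.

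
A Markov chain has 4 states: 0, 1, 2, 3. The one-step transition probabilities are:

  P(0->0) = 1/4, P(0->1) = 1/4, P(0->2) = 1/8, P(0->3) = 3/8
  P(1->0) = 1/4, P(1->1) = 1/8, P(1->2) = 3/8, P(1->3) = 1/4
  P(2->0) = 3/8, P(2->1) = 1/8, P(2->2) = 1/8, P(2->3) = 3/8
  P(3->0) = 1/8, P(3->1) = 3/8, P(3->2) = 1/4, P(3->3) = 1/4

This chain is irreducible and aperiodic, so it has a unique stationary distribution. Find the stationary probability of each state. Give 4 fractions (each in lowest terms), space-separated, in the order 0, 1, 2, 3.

The stationary distribution satisfies pi = pi * P, i.e.:
  pi_0 = 1/4*pi_0 + 1/4*pi_1 + 3/8*pi_2 + 1/8*pi_3
  pi_1 = 1/4*pi_0 + 1/8*pi_1 + 1/8*pi_2 + 3/8*pi_3
  pi_2 = 1/8*pi_0 + 3/8*pi_1 + 1/8*pi_2 + 1/4*pi_3
  pi_3 = 3/8*pi_0 + 1/4*pi_1 + 3/8*pi_2 + 1/4*pi_3
with normalization: pi_0 + pi_1 + pi_2 + pi_3 = 1.

Using the first 3 balance equations plus normalization, the linear system A*pi = b is:
  [-3/4, 1/4, 3/8, 1/8] . pi = 0
  [1/4, -7/8, 1/8, 3/8] . pi = 0
  [1/8, 3/8, -7/8, 1/4] . pi = 0
  [1, 1, 1, 1] . pi = 1

Solving yields:
  pi_0 = 161/673
  pi_1 = 156/673
  pi_2 = 149/673
  pi_3 = 207/673

Verification (pi * P):
  161/673*1/4 + 156/673*1/4 + 149/673*3/8 + 207/673*1/8 = 161/673 = pi_0  (ok)
  161/673*1/4 + 156/673*1/8 + 149/673*1/8 + 207/673*3/8 = 156/673 = pi_1  (ok)
  161/673*1/8 + 156/673*3/8 + 149/673*1/8 + 207/673*1/4 = 149/673 = pi_2  (ok)
  161/673*3/8 + 156/673*1/4 + 149/673*3/8 + 207/673*1/4 = 207/673 = pi_3  (ok)

Answer: 161/673 156/673 149/673 207/673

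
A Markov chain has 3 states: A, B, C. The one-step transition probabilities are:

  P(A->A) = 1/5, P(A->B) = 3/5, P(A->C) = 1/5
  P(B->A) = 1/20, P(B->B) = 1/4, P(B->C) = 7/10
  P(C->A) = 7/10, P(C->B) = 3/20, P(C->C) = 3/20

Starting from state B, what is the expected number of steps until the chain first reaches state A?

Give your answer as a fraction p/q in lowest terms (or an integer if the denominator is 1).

Answer: 620/213

Derivation:
Let h_i = expected steps to first reach A from state i.
Boundary: h_A = 0.
First-step equations for the other states:
  h_B = 1 + 1/20*h_A + 1/4*h_B + 7/10*h_C
  h_C = 1 + 7/10*h_A + 3/20*h_B + 3/20*h_C

Substituting h_A = 0 and rearranging gives the linear system (I - Q) h = 1:
  [3/4, -7/10] . (h_B, h_C) = 1
  [-3/20, 17/20] . (h_B, h_C) = 1

Solving yields:
  h_B = 620/213
  h_C = 120/71

Starting state is B, so the expected hitting time is h_B = 620/213.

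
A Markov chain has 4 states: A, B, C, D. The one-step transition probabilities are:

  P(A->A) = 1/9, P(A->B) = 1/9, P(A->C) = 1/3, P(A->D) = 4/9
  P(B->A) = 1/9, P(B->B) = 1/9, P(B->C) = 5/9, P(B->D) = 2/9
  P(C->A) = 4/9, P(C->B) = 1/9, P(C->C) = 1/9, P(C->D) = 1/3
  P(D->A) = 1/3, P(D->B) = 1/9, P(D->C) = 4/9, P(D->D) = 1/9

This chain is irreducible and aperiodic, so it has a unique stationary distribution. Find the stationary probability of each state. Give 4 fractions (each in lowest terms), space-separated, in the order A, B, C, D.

Answer: 337/1197 1/9 382/1197 115/399

Derivation:
The stationary distribution satisfies pi = pi * P, i.e.:
  pi_A = 1/9*pi_A + 1/9*pi_B + 4/9*pi_C + 1/3*pi_D
  pi_B = 1/9*pi_A + 1/9*pi_B + 1/9*pi_C + 1/9*pi_D
  pi_C = 1/3*pi_A + 5/9*pi_B + 1/9*pi_C + 4/9*pi_D
  pi_D = 4/9*pi_A + 2/9*pi_B + 1/3*pi_C + 1/9*pi_D
with normalization: pi_A + pi_B + pi_C + pi_D = 1.

Using the first 3 balance equations plus normalization, the linear system A*pi = b is:
  [-8/9, 1/9, 4/9, 1/3] . pi = 0
  [1/9, -8/9, 1/9, 1/9] . pi = 0
  [1/3, 5/9, -8/9, 4/9] . pi = 0
  [1, 1, 1, 1] . pi = 1

Solving yields:
  pi_A = 337/1197
  pi_B = 1/9
  pi_C = 382/1197
  pi_D = 115/399

Verification (pi * P):
  337/1197*1/9 + 1/9*1/9 + 382/1197*4/9 + 115/399*1/3 = 337/1197 = pi_A  (ok)
  337/1197*1/9 + 1/9*1/9 + 382/1197*1/9 + 115/399*1/9 = 1/9 = pi_B  (ok)
  337/1197*1/3 + 1/9*5/9 + 382/1197*1/9 + 115/399*4/9 = 382/1197 = pi_C  (ok)
  337/1197*4/9 + 1/9*2/9 + 382/1197*1/3 + 115/399*1/9 = 115/399 = pi_D  (ok)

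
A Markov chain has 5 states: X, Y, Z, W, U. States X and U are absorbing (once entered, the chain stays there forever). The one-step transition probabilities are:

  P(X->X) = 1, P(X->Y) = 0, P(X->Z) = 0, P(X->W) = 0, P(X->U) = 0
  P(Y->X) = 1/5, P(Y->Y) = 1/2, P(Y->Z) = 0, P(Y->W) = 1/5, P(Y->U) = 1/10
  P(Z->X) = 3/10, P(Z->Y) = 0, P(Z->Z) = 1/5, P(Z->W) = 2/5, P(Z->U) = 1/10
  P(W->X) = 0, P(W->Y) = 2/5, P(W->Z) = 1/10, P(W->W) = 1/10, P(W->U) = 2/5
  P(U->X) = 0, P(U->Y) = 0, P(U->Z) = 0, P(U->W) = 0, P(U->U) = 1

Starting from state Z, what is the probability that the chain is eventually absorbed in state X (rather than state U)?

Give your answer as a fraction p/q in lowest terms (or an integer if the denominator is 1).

Let a_i = P(absorbed in X | start in state i).
Boundary conditions: a_X = 1, a_U = 0.
For each transient state i, a_i = sum_j P(i->j) * a_j:
  a_Y = 1/5*a_X + 1/2*a_Y + 0*a_Z + 1/5*a_W + 1/10*a_U
  a_Z = 3/10*a_X + 0*a_Y + 1/5*a_Z + 2/5*a_W + 1/10*a_U
  a_W = 0*a_X + 2/5*a_Y + 1/10*a_Z + 1/10*a_W + 2/5*a_U

Substituting a_X = 1 and a_U = 0, rearrange to (I - Q) a = r where r[i] = P(i -> X):
  [1/2, 0, -1/5] . (a_Y, a_Z, a_W) = 1/5
  [0, 4/5, -2/5] . (a_Y, a_Z, a_W) = 3/10
  [-2/5, -1/10, 9/10] . (a_Y, a_Z, a_W) = 0

Solving yields:
  a_Y = 71/138
  a_Z = 143/276
  a_W = 79/276

Starting state is Z, so the absorption probability is a_Z = 143/276.

Answer: 143/276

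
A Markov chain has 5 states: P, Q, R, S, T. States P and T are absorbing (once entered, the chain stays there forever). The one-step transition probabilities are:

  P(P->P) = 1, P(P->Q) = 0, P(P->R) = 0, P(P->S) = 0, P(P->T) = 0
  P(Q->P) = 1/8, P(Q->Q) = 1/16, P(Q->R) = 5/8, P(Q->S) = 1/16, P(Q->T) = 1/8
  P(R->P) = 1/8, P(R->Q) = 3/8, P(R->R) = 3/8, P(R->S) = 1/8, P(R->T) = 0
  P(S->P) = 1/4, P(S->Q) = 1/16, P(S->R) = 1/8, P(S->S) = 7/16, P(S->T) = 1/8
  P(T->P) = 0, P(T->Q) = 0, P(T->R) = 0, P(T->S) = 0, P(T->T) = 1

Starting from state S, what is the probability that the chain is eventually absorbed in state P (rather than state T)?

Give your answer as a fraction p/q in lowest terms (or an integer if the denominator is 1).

Let a_i = P(absorbed in P | start in state i).
Boundary conditions: a_P = 1, a_T = 0.
For each transient state i, a_i = sum_j P(i->j) * a_j:
  a_Q = 1/8*a_P + 1/16*a_Q + 5/8*a_R + 1/16*a_S + 1/8*a_T
  a_R = 1/8*a_P + 3/8*a_Q + 3/8*a_R + 1/8*a_S + 0*a_T
  a_S = 1/4*a_P + 1/16*a_Q + 1/8*a_R + 7/16*a_S + 1/8*a_T

Substituting a_P = 1 and a_T = 0, rearrange to (I - Q) a = r where r[i] = P(i -> P):
  [15/16, -5/8, -1/16] . (a_Q, a_R, a_S) = 1/8
  [-3/8, 5/8, -1/8] . (a_Q, a_R, a_S) = 1/8
  [-1/16, -1/8, 9/16] . (a_Q, a_R, a_S) = 1/4

Solving yields:
  a_Q = 119/177
  a_R = 131/177
  a_S = 121/177

Starting state is S, so the absorption probability is a_S = 121/177.

Answer: 121/177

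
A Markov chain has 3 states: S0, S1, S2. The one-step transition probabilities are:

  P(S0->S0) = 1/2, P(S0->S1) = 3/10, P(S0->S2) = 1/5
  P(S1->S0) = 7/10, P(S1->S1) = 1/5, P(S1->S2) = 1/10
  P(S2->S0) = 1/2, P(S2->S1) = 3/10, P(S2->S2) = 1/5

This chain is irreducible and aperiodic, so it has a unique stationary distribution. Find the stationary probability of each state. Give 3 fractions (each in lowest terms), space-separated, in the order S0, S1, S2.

The stationary distribution satisfies pi = pi * P, i.e.:
  pi_S0 = 1/2*pi_S0 + 7/10*pi_S1 + 1/2*pi_S2
  pi_S1 = 3/10*pi_S0 + 1/5*pi_S1 + 3/10*pi_S2
  pi_S2 = 1/5*pi_S0 + 1/10*pi_S1 + 1/5*pi_S2
with normalization: pi_S0 + pi_S1 + pi_S2 = 1.

Using the first 2 balance equations plus normalization, the linear system A*pi = b is:
  [-1/2, 7/10, 1/2] . pi = 0
  [3/10, -4/5, 3/10] . pi = 0
  [1, 1, 1] . pi = 1

Solving yields:
  pi_S0 = 61/110
  pi_S1 = 3/11
  pi_S2 = 19/110

Verification (pi * P):
  61/110*1/2 + 3/11*7/10 + 19/110*1/2 = 61/110 = pi_S0  (ok)
  61/110*3/10 + 3/11*1/5 + 19/110*3/10 = 3/11 = pi_S1  (ok)
  61/110*1/5 + 3/11*1/10 + 19/110*1/5 = 19/110 = pi_S2  (ok)

Answer: 61/110 3/11 19/110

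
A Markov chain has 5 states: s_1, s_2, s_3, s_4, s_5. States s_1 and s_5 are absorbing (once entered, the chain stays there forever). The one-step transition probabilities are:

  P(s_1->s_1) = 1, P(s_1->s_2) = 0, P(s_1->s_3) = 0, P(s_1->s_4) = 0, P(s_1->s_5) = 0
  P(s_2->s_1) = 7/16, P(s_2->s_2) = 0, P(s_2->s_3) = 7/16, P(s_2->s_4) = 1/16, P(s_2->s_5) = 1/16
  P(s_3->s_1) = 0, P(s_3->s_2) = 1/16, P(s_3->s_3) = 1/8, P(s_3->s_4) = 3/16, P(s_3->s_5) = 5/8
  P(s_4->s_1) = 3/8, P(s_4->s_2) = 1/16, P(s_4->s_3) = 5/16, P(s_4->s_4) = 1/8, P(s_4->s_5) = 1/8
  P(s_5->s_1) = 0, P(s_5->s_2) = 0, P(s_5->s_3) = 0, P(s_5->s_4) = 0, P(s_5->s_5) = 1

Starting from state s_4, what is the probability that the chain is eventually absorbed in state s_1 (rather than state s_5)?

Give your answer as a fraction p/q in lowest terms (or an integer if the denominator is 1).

Let a_i = P(absorbed in s_1 | start in state i).
Boundary conditions: a_s_1 = 1, a_s_5 = 0.
For each transient state i, a_i = sum_j P(i->j) * a_j:
  a_s_2 = 7/16*a_s_1 + 0*a_s_2 + 7/16*a_s_3 + 1/16*a_s_4 + 1/16*a_s_5
  a_s_3 = 0*a_s_1 + 1/16*a_s_2 + 1/8*a_s_3 + 3/16*a_s_4 + 5/8*a_s_5
  a_s_4 = 3/8*a_s_1 + 1/16*a_s_2 + 5/16*a_s_3 + 1/8*a_s_4 + 1/8*a_s_5

Substituting a_s_1 = 1 and a_s_5 = 0, rearrange to (I - Q) a = r where r[i] = P(i -> s_1):
  [1, -7/16, -1/16] . (a_s_2, a_s_3, a_s_4) = 7/16
  [-1/16, 7/8, -3/16] . (a_s_2, a_s_3, a_s_4) = 0
  [-1/16, -5/16, 7/8] . (a_s_2, a_s_3, a_s_4) = 3/8

Solving yields:
  a_s_2 = 211/394
  a_s_3 = 59/394
  a_s_4 = 205/394

Starting state is s_4, so the absorption probability is a_s_4 = 205/394.

Answer: 205/394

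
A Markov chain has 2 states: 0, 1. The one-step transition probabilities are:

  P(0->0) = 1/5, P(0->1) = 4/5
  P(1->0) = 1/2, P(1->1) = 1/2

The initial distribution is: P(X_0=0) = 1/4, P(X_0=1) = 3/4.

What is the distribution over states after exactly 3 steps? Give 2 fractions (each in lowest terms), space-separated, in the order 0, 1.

Propagating the distribution step by step (d_{t+1} = d_t * P):
d_0 = (0=1/4, 1=3/4)
  d_1[0] = 1/4*1/5 + 3/4*1/2 = 17/40
  d_1[1] = 1/4*4/5 + 3/4*1/2 = 23/40
d_1 = (0=17/40, 1=23/40)
  d_2[0] = 17/40*1/5 + 23/40*1/2 = 149/400
  d_2[1] = 17/40*4/5 + 23/40*1/2 = 251/400
d_2 = (0=149/400, 1=251/400)
  d_3[0] = 149/400*1/5 + 251/400*1/2 = 1553/4000
  d_3[1] = 149/400*4/5 + 251/400*1/2 = 2447/4000
d_3 = (0=1553/4000, 1=2447/4000)

Answer: 1553/4000 2447/4000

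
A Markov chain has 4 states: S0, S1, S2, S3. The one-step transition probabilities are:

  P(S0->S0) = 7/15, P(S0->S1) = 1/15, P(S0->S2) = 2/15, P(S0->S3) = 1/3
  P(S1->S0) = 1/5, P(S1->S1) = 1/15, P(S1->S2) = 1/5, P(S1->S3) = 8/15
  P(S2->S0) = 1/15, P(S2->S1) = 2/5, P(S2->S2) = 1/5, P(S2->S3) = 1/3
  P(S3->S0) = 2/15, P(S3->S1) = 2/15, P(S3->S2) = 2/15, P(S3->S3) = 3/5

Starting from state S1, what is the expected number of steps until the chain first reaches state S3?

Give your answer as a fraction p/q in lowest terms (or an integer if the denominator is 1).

Let h_i = expected steps to first reach S3 from state i.
Boundary: h_S3 = 0.
First-step equations for the other states:
  h_S0 = 1 + 7/15*h_S0 + 1/15*h_S1 + 2/15*h_S2 + 1/3*h_S3
  h_S1 = 1 + 1/5*h_S0 + 1/15*h_S1 + 1/5*h_S2 + 8/15*h_S3
  h_S2 = 1 + 1/15*h_S0 + 2/5*h_S1 + 1/5*h_S2 + 1/3*h_S3

Substituting h_S3 = 0 and rearranging gives the linear system (I - Q) h = 1:
  [8/15, -1/15, -2/15] . (h_S0, h_S1, h_S2) = 1
  [-1/5, 14/15, -1/5] . (h_S0, h_S1, h_S2) = 1
  [-1/15, -2/5, 4/5] . (h_S0, h_S1, h_S2) = 1

Solving yields:
  h_S0 = 3075/1097
  h_S1 = 2445/1097
  h_S2 = 2850/1097

Starting state is S1, so the expected hitting time is h_S1 = 2445/1097.

Answer: 2445/1097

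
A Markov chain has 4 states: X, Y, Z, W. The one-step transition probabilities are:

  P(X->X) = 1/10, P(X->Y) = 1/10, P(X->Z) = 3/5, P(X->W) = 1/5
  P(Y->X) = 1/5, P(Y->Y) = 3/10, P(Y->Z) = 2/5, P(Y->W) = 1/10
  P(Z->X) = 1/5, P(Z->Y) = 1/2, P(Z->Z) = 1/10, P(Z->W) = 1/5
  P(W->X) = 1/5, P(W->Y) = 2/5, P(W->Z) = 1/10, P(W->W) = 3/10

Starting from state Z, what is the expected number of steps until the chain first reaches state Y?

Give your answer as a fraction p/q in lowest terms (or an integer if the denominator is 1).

Let h_i = expected steps to first reach Y from state i.
Boundary: h_Y = 0.
First-step equations for the other states:
  h_X = 1 + 1/10*h_X + 1/10*h_Y + 3/5*h_Z + 1/5*h_W
  h_Z = 1 + 1/5*h_X + 1/2*h_Y + 1/10*h_Z + 1/5*h_W
  h_W = 1 + 1/5*h_X + 2/5*h_Y + 1/10*h_Z + 3/10*h_W

Substituting h_Y = 0 and rearranging gives the linear system (I - Q) h = 1:
  [9/10, -3/5, -1/5] . (h_X, h_Z, h_W) = 1
  [-1/5, 9/10, -1/5] . (h_X, h_Z, h_W) = 1
  [-1/5, -1/10, 7/10] . (h_X, h_Z, h_W) = 1

Solving yields:
  h_X = 1350/401
  h_Z = 990/401
  h_W = 1100/401

Starting state is Z, so the expected hitting time is h_Z = 990/401.

Answer: 990/401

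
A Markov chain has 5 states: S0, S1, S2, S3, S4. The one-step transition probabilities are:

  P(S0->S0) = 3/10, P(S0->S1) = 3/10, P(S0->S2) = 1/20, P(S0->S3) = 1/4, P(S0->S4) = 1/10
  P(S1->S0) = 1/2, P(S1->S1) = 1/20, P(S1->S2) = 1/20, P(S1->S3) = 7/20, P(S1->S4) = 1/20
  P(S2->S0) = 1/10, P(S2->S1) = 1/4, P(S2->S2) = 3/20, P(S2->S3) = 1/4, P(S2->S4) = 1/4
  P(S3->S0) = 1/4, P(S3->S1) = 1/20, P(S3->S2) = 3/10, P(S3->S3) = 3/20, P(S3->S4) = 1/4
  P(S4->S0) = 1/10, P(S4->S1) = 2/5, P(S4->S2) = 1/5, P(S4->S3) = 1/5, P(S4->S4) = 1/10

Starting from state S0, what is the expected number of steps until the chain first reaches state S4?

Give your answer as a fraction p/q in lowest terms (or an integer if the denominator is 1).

Answer: 50450/7357

Derivation:
Let h_i = expected steps to first reach S4 from state i.
Boundary: h_S4 = 0.
First-step equations for the other states:
  h_S0 = 1 + 3/10*h_S0 + 3/10*h_S1 + 1/20*h_S2 + 1/4*h_S3 + 1/10*h_S4
  h_S1 = 1 + 1/2*h_S0 + 1/20*h_S1 + 1/20*h_S2 + 7/20*h_S3 + 1/20*h_S4
  h_S2 = 1 + 1/10*h_S0 + 1/4*h_S1 + 3/20*h_S2 + 1/4*h_S3 + 1/4*h_S4
  h_S3 = 1 + 1/4*h_S0 + 1/20*h_S1 + 3/10*h_S2 + 3/20*h_S3 + 1/4*h_S4

Substituting h_S4 = 0 and rearranging gives the linear system (I - Q) h = 1:
  [7/10, -3/10, -1/20, -1/4] . (h_S0, h_S1, h_S2, h_S3) = 1
  [-1/2, 19/20, -1/20, -7/20] . (h_S0, h_S1, h_S2, h_S3) = 1
  [-1/10, -1/4, 17/20, -1/4] . (h_S0, h_S1, h_S2, h_S3) = 1
  [-1/4, -1/20, -3/10, 17/20] . (h_S0, h_S1, h_S2, h_S3) = 1

Solving yields:
  h_S0 = 50450/7357
  h_S1 = 51740/7357
  h_S2 = 41970/7357
  h_S3 = 41350/7357

Starting state is S0, so the expected hitting time is h_S0 = 50450/7357.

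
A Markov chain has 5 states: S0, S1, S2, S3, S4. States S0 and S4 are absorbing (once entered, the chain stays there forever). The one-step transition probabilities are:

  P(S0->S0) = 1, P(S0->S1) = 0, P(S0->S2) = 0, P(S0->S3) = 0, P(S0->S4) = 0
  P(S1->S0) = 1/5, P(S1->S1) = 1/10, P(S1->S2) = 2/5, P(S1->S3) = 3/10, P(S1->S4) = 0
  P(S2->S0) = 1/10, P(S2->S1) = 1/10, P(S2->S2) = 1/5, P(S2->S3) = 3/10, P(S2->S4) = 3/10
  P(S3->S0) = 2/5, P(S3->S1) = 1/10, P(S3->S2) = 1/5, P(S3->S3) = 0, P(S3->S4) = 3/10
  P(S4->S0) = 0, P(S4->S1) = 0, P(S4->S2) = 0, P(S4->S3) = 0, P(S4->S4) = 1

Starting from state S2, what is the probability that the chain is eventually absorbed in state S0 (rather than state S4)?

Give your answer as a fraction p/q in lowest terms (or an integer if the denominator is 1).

Let a_i = P(absorbed in S0 | start in state i).
Boundary conditions: a_S0 = 1, a_S4 = 0.
For each transient state i, a_i = sum_j P(i->j) * a_j:
  a_S1 = 1/5*a_S0 + 1/10*a_S1 + 2/5*a_S2 + 3/10*a_S3 + 0*a_S4
  a_S2 = 1/10*a_S0 + 1/10*a_S1 + 1/5*a_S2 + 3/10*a_S3 + 3/10*a_S4
  a_S3 = 2/5*a_S0 + 1/10*a_S1 + 1/5*a_S2 + 0*a_S3 + 3/10*a_S4

Substituting a_S0 = 1 and a_S4 = 0, rearrange to (I - Q) a = r where r[i] = P(i -> S0):
  [9/10, -2/5, -3/10] . (a_S1, a_S2, a_S3) = 1/5
  [-1/10, 4/5, -3/10] . (a_S1, a_S2, a_S3) = 1/10
  [-1/10, -1/5, 1] . (a_S1, a_S2, a_S3) = 2/5

Solving yields:
  a_S1 = 169/292
  a_S2 = 233/584
  a_S3 = 157/292

Starting state is S2, so the absorption probability is a_S2 = 233/584.

Answer: 233/584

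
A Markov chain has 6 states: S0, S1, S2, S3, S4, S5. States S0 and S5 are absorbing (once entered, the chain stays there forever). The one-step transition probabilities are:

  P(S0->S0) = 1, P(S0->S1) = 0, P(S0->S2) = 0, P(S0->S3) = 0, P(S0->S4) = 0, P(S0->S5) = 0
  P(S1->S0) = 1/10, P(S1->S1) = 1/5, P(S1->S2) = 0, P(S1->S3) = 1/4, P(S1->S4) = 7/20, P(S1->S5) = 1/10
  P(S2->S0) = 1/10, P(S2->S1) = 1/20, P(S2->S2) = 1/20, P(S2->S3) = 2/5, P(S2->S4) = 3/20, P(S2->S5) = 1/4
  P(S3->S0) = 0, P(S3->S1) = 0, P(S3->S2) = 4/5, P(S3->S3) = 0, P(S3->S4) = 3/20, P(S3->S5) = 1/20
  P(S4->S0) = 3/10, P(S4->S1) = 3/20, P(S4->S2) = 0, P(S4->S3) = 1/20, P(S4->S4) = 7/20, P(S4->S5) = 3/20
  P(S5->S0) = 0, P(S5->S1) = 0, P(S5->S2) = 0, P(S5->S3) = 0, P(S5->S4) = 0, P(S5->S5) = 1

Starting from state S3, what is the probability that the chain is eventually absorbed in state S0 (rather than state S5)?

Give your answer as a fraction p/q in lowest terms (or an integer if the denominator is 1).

Let a_i = P(absorbed in S0 | start in state i).
Boundary conditions: a_S0 = 1, a_S5 = 0.
For each transient state i, a_i = sum_j P(i->j) * a_j:
  a_S1 = 1/10*a_S0 + 1/5*a_S1 + 0*a_S2 + 1/4*a_S3 + 7/20*a_S4 + 1/10*a_S5
  a_S2 = 1/10*a_S0 + 1/20*a_S1 + 1/20*a_S2 + 2/5*a_S3 + 3/20*a_S4 + 1/4*a_S5
  a_S3 = 0*a_S0 + 0*a_S1 + 4/5*a_S2 + 0*a_S3 + 3/20*a_S4 + 1/20*a_S5
  a_S4 = 3/10*a_S0 + 3/20*a_S1 + 0*a_S2 + 1/20*a_S3 + 7/20*a_S4 + 3/20*a_S5

Substituting a_S0 = 1 and a_S5 = 0, rearrange to (I - Q) a = r where r[i] = P(i -> S0):
  [4/5, 0, -1/4, -7/20] . (a_S1, a_S2, a_S3, a_S4) = 1/10
  [-1/20, 19/20, -2/5, -3/20] . (a_S1, a_S2, a_S3, a_S4) = 1/10
  [0, -4/5, 1, -3/20] . (a_S1, a_S2, a_S3, a_S4) = 0
  [-3/20, 0, -1/20, 13/20] . (a_S1, a_S2, a_S3, a_S4) = 3/10

Solving yields:
  a_S1 = 7460/14239
  a_S2 = 17306/42717
  a_S3 = 17782/42717
  a_S4 = 26248/42717

Starting state is S3, so the absorption probability is a_S3 = 17782/42717.

Answer: 17782/42717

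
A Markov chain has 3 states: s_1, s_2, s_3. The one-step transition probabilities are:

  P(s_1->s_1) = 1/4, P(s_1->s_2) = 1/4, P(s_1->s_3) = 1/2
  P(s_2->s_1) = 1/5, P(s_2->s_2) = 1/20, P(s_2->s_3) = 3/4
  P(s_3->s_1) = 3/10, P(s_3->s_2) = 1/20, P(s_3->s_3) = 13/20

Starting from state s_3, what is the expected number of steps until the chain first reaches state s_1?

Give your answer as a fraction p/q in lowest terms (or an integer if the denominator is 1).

Answer: 200/59

Derivation:
Let h_i = expected steps to first reach s_1 from state i.
Boundary: h_s_1 = 0.
First-step equations for the other states:
  h_s_2 = 1 + 1/5*h_s_1 + 1/20*h_s_2 + 3/4*h_s_3
  h_s_3 = 1 + 3/10*h_s_1 + 1/20*h_s_2 + 13/20*h_s_3

Substituting h_s_1 = 0 and rearranging gives the linear system (I - Q) h = 1:
  [19/20, -3/4] . (h_s_2, h_s_3) = 1
  [-1/20, 7/20] . (h_s_2, h_s_3) = 1

Solving yields:
  h_s_2 = 220/59
  h_s_3 = 200/59

Starting state is s_3, so the expected hitting time is h_s_3 = 200/59.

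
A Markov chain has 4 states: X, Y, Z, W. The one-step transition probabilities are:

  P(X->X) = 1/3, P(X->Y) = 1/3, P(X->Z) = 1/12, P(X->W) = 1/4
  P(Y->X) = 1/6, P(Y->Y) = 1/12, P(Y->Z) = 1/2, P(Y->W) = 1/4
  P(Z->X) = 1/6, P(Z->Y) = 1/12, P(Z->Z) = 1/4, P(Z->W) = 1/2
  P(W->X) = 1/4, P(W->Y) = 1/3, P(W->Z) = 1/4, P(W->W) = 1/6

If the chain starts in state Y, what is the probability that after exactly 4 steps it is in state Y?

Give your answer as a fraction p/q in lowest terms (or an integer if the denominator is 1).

Answer: 1463/6912

Derivation:
Computing P^4 by repeated multiplication:
P^1 =
  X: [1/3, 1/3, 1/12, 1/4]
  Y: [1/6, 1/12, 1/2, 1/4]
  Z: [1/6, 1/12, 1/4, 1/2]
  W: [1/4, 1/3, 1/4, 1/6]
P^2 =
  X: [35/144, 11/48, 5/18, 1/4]
  Y: [31/144, 3/16, 35/144, 17/48]
  Z: [17/72, 1/4, 35/144, 13/48]
  W: [2/9, 3/16, 7/24, 43/144]
P^3 =
  X: [197/864, 119/576, 461/1728, 43/144]
  Y: [401/1728, 65/288, 451/1728, 9/32]
  Z: [395/1728, 121/576, 59/216, 83/288]
  W: [395/1728, 41/192, 449/1728, 515/1728]
P^4 =
  X: [595/2592, 743/3456, 5467/20736, 2017/6912]
  Y: [593/2592, 1463/6912, 347/1296, 2017/6912]
  Z: [593/2592, 1469/6912, 5483/20736, 113/384]
  W: [529/2304, 743/3456, 5501/20736, 47/162]

(P^4)[Y -> Y] = 1463/6912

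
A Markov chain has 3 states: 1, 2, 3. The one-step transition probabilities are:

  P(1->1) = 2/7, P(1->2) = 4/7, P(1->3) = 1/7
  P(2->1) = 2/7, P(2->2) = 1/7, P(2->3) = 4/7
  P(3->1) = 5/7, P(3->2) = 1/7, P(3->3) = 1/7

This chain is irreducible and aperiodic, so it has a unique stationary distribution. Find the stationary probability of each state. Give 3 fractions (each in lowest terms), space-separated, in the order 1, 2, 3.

Answer: 32/79 25/79 22/79

Derivation:
The stationary distribution satisfies pi = pi * P, i.e.:
  pi_1 = 2/7*pi_1 + 2/7*pi_2 + 5/7*pi_3
  pi_2 = 4/7*pi_1 + 1/7*pi_2 + 1/7*pi_3
  pi_3 = 1/7*pi_1 + 4/7*pi_2 + 1/7*pi_3
with normalization: pi_1 + pi_2 + pi_3 = 1.

Using the first 2 balance equations plus normalization, the linear system A*pi = b is:
  [-5/7, 2/7, 5/7] . pi = 0
  [4/7, -6/7, 1/7] . pi = 0
  [1, 1, 1] . pi = 1

Solving yields:
  pi_1 = 32/79
  pi_2 = 25/79
  pi_3 = 22/79

Verification (pi * P):
  32/79*2/7 + 25/79*2/7 + 22/79*5/7 = 32/79 = pi_1  (ok)
  32/79*4/7 + 25/79*1/7 + 22/79*1/7 = 25/79 = pi_2  (ok)
  32/79*1/7 + 25/79*4/7 + 22/79*1/7 = 22/79 = pi_3  (ok)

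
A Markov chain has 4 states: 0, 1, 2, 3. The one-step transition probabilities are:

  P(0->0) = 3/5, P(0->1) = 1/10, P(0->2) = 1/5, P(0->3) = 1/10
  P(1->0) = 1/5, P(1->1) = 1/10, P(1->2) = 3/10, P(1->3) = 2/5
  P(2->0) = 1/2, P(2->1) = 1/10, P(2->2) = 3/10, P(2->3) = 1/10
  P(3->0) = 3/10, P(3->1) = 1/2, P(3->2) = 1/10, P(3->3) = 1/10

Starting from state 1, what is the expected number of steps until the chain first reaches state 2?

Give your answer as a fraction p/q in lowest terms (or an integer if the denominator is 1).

Answer: 270/59

Derivation:
Let h_i = expected steps to first reach 2 from state i.
Boundary: h_2 = 0.
First-step equations for the other states:
  h_0 = 1 + 3/5*h_0 + 1/10*h_1 + 1/5*h_2 + 1/10*h_3
  h_1 = 1 + 1/5*h_0 + 1/10*h_1 + 3/10*h_2 + 2/5*h_3
  h_3 = 1 + 3/10*h_0 + 1/2*h_1 + 1/10*h_2 + 1/10*h_3

Substituting h_2 = 0 and rearranging gives the linear system (I - Q) h = 1:
  [2/5, -1/10, -1/10] . (h_0, h_1, h_3) = 1
  [-1/5, 9/10, -2/5] . (h_0, h_1, h_3) = 1
  [-3/10, -1/2, 9/10] . (h_0, h_1, h_3) = 1

Solving yields:
  h_0 = 880/177
  h_1 = 270/59
  h_3 = 940/177

Starting state is 1, so the expected hitting time is h_1 = 270/59.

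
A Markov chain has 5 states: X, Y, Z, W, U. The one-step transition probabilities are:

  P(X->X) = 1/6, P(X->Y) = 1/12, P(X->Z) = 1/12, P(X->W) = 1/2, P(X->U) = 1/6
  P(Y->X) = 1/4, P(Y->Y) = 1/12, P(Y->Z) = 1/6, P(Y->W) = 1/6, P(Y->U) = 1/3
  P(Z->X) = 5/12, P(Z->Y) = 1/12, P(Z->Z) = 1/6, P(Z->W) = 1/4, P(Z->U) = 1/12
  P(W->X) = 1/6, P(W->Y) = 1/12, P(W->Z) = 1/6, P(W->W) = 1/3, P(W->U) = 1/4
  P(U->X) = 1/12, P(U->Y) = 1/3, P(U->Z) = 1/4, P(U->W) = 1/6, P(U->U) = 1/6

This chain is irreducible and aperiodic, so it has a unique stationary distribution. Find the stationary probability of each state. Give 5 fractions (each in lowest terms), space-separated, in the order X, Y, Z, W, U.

Answer: 4607/22725 3029/22725 3782/22725 6766/22725 4541/22725

Derivation:
The stationary distribution satisfies pi = pi * P, i.e.:
  pi_X = 1/6*pi_X + 1/4*pi_Y + 5/12*pi_Z + 1/6*pi_W + 1/12*pi_U
  pi_Y = 1/12*pi_X + 1/12*pi_Y + 1/12*pi_Z + 1/12*pi_W + 1/3*pi_U
  pi_Z = 1/12*pi_X + 1/6*pi_Y + 1/6*pi_Z + 1/6*pi_W + 1/4*pi_U
  pi_W = 1/2*pi_X + 1/6*pi_Y + 1/4*pi_Z + 1/3*pi_W + 1/6*pi_U
  pi_U = 1/6*pi_X + 1/3*pi_Y + 1/12*pi_Z + 1/4*pi_W + 1/6*pi_U
with normalization: pi_X + pi_Y + pi_Z + pi_W + pi_U = 1.

Using the first 4 balance equations plus normalization, the linear system A*pi = b is:
  [-5/6, 1/4, 5/12, 1/6, 1/12] . pi = 0
  [1/12, -11/12, 1/12, 1/12, 1/3] . pi = 0
  [1/12, 1/6, -5/6, 1/6, 1/4] . pi = 0
  [1/2, 1/6, 1/4, -2/3, 1/6] . pi = 0
  [1, 1, 1, 1, 1] . pi = 1

Solving yields:
  pi_X = 4607/22725
  pi_Y = 3029/22725
  pi_Z = 3782/22725
  pi_W = 6766/22725
  pi_U = 4541/22725

Verification (pi * P):
  4607/22725*1/6 + 3029/22725*1/4 + 3782/22725*5/12 + 6766/22725*1/6 + 4541/22725*1/12 = 4607/22725 = pi_X  (ok)
  4607/22725*1/12 + 3029/22725*1/12 + 3782/22725*1/12 + 6766/22725*1/12 + 4541/22725*1/3 = 3029/22725 = pi_Y  (ok)
  4607/22725*1/12 + 3029/22725*1/6 + 3782/22725*1/6 + 6766/22725*1/6 + 4541/22725*1/4 = 3782/22725 = pi_Z  (ok)
  4607/22725*1/2 + 3029/22725*1/6 + 3782/22725*1/4 + 6766/22725*1/3 + 4541/22725*1/6 = 6766/22725 = pi_W  (ok)
  4607/22725*1/6 + 3029/22725*1/3 + 3782/22725*1/12 + 6766/22725*1/4 + 4541/22725*1/6 = 4541/22725 = pi_U  (ok)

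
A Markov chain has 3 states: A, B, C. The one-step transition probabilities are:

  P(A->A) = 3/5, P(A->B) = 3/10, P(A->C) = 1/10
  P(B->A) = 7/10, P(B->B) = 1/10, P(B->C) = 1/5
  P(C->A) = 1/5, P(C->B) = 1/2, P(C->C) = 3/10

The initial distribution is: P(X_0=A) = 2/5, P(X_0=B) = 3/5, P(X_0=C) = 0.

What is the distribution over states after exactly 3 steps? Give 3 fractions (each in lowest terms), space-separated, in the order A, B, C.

Propagating the distribution step by step (d_{t+1} = d_t * P):
d_0 = (A=2/5, B=3/5, C=0)
  d_1[A] = 2/5*3/5 + 3/5*7/10 + 0*1/5 = 33/50
  d_1[B] = 2/5*3/10 + 3/5*1/10 + 0*1/2 = 9/50
  d_1[C] = 2/5*1/10 + 3/5*1/5 + 0*3/10 = 4/25
d_1 = (A=33/50, B=9/50, C=4/25)
  d_2[A] = 33/50*3/5 + 9/50*7/10 + 4/25*1/5 = 277/500
  d_2[B] = 33/50*3/10 + 9/50*1/10 + 4/25*1/2 = 37/125
  d_2[C] = 33/50*1/10 + 9/50*1/5 + 4/25*3/10 = 3/20
d_2 = (A=277/500, B=37/125, C=3/20)
  d_3[A] = 277/500*3/5 + 37/125*7/10 + 3/20*1/5 = 356/625
  d_3[B] = 277/500*3/10 + 37/125*1/10 + 3/20*1/2 = 677/2500
  d_3[C] = 277/500*1/10 + 37/125*1/5 + 3/20*3/10 = 399/2500
d_3 = (A=356/625, B=677/2500, C=399/2500)

Answer: 356/625 677/2500 399/2500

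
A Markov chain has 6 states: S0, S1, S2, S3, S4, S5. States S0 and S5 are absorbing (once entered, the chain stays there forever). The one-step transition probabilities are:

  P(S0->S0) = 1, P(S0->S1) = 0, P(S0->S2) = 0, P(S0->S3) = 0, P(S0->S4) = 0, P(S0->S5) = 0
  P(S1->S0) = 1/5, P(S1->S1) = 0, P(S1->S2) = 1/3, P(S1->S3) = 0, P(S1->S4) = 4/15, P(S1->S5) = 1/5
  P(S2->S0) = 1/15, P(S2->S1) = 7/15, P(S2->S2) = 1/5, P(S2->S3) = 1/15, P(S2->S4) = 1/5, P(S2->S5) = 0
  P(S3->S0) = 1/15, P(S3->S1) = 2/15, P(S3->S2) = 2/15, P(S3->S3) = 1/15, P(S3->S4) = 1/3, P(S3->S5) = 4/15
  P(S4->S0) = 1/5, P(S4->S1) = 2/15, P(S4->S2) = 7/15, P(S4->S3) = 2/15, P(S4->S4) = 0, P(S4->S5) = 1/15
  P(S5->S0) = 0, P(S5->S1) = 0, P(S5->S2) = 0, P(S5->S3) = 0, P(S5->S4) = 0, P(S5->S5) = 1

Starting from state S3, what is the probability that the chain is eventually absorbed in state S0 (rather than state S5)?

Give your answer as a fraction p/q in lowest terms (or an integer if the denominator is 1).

Answer: 8459/18323

Derivation:
Let a_i = P(absorbed in S0 | start in state i).
Boundary conditions: a_S0 = 1, a_S5 = 0.
For each transient state i, a_i = sum_j P(i->j) * a_j:
  a_S1 = 1/5*a_S0 + 0*a_S1 + 1/3*a_S2 + 0*a_S3 + 4/15*a_S4 + 1/5*a_S5
  a_S2 = 1/15*a_S0 + 7/15*a_S1 + 1/5*a_S2 + 1/15*a_S3 + 1/5*a_S4 + 0*a_S5
  a_S3 = 1/15*a_S0 + 2/15*a_S1 + 2/15*a_S2 + 1/15*a_S3 + 1/3*a_S4 + 4/15*a_S5
  a_S4 = 1/5*a_S0 + 2/15*a_S1 + 7/15*a_S2 + 2/15*a_S3 + 0*a_S4 + 1/15*a_S5

Substituting a_S0 = 1 and a_S5 = 0, rearrange to (I - Q) a = r where r[i] = P(i -> S0):
  [1, -1/3, 0, -4/15] . (a_S1, a_S2, a_S3, a_S4) = 1/5
  [-7/15, 4/5, -1/15, -1/5] . (a_S1, a_S2, a_S3, a_S4) = 1/15
  [-2/15, -2/15, 14/15, -1/3] . (a_S1, a_S2, a_S3, a_S4) = 1/15
  [-2/15, -7/15, -2/15, 1] . (a_S1, a_S2, a_S3, a_S4) = 1/5

Solving yields:
  a_S1 = 10421/18323
  a_S2 = 11158/18323
  a_S3 = 8459/18323
  a_S4 = 11389/18323

Starting state is S3, so the absorption probability is a_S3 = 8459/18323.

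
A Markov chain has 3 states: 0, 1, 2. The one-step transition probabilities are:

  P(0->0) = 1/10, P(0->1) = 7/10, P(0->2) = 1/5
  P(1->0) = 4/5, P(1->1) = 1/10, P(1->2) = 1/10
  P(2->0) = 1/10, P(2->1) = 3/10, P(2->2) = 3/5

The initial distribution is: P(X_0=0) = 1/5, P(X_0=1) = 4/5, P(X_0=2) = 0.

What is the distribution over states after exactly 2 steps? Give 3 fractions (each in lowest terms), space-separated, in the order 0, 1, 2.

Propagating the distribution step by step (d_{t+1} = d_t * P):
d_0 = (0=1/5, 1=4/5, 2=0)
  d_1[0] = 1/5*1/10 + 4/5*4/5 + 0*1/10 = 33/50
  d_1[1] = 1/5*7/10 + 4/5*1/10 + 0*3/10 = 11/50
  d_1[2] = 1/5*1/5 + 4/5*1/10 + 0*3/5 = 3/25
d_1 = (0=33/50, 1=11/50, 2=3/25)
  d_2[0] = 33/50*1/10 + 11/50*4/5 + 3/25*1/10 = 127/500
  d_2[1] = 33/50*7/10 + 11/50*1/10 + 3/25*3/10 = 13/25
  d_2[2] = 33/50*1/5 + 11/50*1/10 + 3/25*3/5 = 113/500
d_2 = (0=127/500, 1=13/25, 2=113/500)

Answer: 127/500 13/25 113/500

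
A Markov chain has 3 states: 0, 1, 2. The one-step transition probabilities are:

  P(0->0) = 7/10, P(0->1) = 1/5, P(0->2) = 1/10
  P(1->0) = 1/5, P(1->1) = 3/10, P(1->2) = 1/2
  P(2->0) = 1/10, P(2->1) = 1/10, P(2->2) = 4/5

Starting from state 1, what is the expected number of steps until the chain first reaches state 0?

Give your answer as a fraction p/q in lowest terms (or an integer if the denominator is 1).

Answer: 70/9

Derivation:
Let h_i = expected steps to first reach 0 from state i.
Boundary: h_0 = 0.
First-step equations for the other states:
  h_1 = 1 + 1/5*h_0 + 3/10*h_1 + 1/2*h_2
  h_2 = 1 + 1/10*h_0 + 1/10*h_1 + 4/5*h_2

Substituting h_0 = 0 and rearranging gives the linear system (I - Q) h = 1:
  [7/10, -1/2] . (h_1, h_2) = 1
  [-1/10, 1/5] . (h_1, h_2) = 1

Solving yields:
  h_1 = 70/9
  h_2 = 80/9

Starting state is 1, so the expected hitting time is h_1 = 70/9.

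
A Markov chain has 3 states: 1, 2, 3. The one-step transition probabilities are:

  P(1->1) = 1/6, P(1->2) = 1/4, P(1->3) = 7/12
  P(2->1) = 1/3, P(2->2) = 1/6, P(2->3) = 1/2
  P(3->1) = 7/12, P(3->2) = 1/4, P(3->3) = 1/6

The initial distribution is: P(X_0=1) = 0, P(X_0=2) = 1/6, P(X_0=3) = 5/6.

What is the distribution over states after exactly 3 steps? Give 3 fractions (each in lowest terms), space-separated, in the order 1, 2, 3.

Answer: 1387/3456 2393/10368 1907/5184

Derivation:
Propagating the distribution step by step (d_{t+1} = d_t * P):
d_0 = (1=0, 2=1/6, 3=5/6)
  d_1[1] = 0*1/6 + 1/6*1/3 + 5/6*7/12 = 13/24
  d_1[2] = 0*1/4 + 1/6*1/6 + 5/6*1/4 = 17/72
  d_1[3] = 0*7/12 + 1/6*1/2 + 5/6*1/6 = 2/9
d_1 = (1=13/24, 2=17/72, 3=2/9)
  d_2[1] = 13/24*1/6 + 17/72*1/3 + 2/9*7/12 = 43/144
  d_2[2] = 13/24*1/4 + 17/72*1/6 + 2/9*1/4 = 199/864
  d_2[3] = 13/24*7/12 + 17/72*1/2 + 2/9*1/6 = 407/864
d_2 = (1=43/144, 2=199/864, 3=407/864)
  d_3[1] = 43/144*1/6 + 199/864*1/3 + 407/864*7/12 = 1387/3456
  d_3[2] = 43/144*1/4 + 199/864*1/6 + 407/864*1/4 = 2393/10368
  d_3[3] = 43/144*7/12 + 199/864*1/2 + 407/864*1/6 = 1907/5184
d_3 = (1=1387/3456, 2=2393/10368, 3=1907/5184)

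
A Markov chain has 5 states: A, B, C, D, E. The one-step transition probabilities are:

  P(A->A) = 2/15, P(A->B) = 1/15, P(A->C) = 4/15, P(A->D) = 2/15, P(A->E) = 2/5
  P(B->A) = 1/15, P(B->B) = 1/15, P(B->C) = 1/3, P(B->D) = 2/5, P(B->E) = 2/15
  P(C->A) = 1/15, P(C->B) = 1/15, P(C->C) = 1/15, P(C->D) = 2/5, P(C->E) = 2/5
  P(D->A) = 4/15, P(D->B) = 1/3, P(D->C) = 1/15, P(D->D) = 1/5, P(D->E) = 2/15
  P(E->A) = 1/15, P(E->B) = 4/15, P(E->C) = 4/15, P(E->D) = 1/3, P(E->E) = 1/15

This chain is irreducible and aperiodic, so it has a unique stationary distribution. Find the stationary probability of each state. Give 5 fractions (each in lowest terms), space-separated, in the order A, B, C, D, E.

The stationary distribution satisfies pi = pi * P, i.e.:
  pi_A = 2/15*pi_A + 1/15*pi_B + 1/15*pi_C + 4/15*pi_D + 1/15*pi_E
  pi_B = 1/15*pi_A + 1/15*pi_B + 1/15*pi_C + 1/3*pi_D + 4/15*pi_E
  pi_C = 4/15*pi_A + 1/3*pi_B + 1/15*pi_C + 1/15*pi_D + 4/15*pi_E
  pi_D = 2/15*pi_A + 2/5*pi_B + 2/5*pi_C + 1/5*pi_D + 1/3*pi_E
  pi_E = 2/5*pi_A + 2/15*pi_B + 2/5*pi_C + 2/15*pi_D + 1/15*pi_E
with normalization: pi_A + pi_B + pi_C + pi_D + pi_E = 1.

Using the first 4 balance equations plus normalization, the linear system A*pi = b is:
  [-13/15, 1/15, 1/15, 4/15, 1/15] . pi = 0
  [1/15, -14/15, 1/15, 1/3, 4/15] . pi = 0
  [4/15, 1/3, -14/15, 1/15, 4/15] . pi = 0
  [2/15, 2/5, 2/5, -4/5, 1/3] . pi = 0
  [1, 1, 1, 1, 1] . pi = 1

Solving yields:
  pi_A = 5449/40652
  pi_B = 1885/10163
  pi_C = 7473/40652
  pi_D = 5939/20326
  pi_E = 2078/10163

Verification (pi * P):
  5449/40652*2/15 + 1885/10163*1/15 + 7473/40652*1/15 + 5939/20326*4/15 + 2078/10163*1/15 = 5449/40652 = pi_A  (ok)
  5449/40652*1/15 + 1885/10163*1/15 + 7473/40652*1/15 + 5939/20326*1/3 + 2078/10163*4/15 = 1885/10163 = pi_B  (ok)
  5449/40652*4/15 + 1885/10163*1/3 + 7473/40652*1/15 + 5939/20326*1/15 + 2078/10163*4/15 = 7473/40652 = pi_C  (ok)
  5449/40652*2/15 + 1885/10163*2/5 + 7473/40652*2/5 + 5939/20326*1/5 + 2078/10163*1/3 = 5939/20326 = pi_D  (ok)
  5449/40652*2/5 + 1885/10163*2/15 + 7473/40652*2/5 + 5939/20326*2/15 + 2078/10163*1/15 = 2078/10163 = pi_E  (ok)

Answer: 5449/40652 1885/10163 7473/40652 5939/20326 2078/10163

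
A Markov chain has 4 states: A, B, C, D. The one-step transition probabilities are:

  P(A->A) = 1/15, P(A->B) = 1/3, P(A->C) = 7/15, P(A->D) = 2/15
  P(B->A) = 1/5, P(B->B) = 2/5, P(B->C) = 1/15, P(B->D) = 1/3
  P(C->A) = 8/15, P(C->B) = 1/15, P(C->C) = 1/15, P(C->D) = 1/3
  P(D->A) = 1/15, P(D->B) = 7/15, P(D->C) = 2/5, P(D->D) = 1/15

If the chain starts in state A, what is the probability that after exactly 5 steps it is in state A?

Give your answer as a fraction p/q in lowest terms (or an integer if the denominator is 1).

Computing P^5 by repeated multiplication:
P^1 =
  A: [1/15, 1/3, 7/15, 2/15]
  B: [1/5, 2/5, 1/15, 1/3]
  C: [8/15, 1/15, 1/15, 1/3]
  D: [1/15, 7/15, 2/5, 1/15]
P^2 =
  A: [74/225, 56/225, 31/225, 64/225]
  B: [34/225, 29/75, 58/225, 46/225]
  C: [8/75, 82/225, 88/225, 31/225]
  D: [71/225, 4/15, 26/225, 68/225]
P^3 =
  A: [554/3375, 79/225, 989/3375, 647/3375]
  B: [161/675, 1072/3375, 659/3375, 839/3375]
  C: [67/225, 917/3375, 524/3375, 929/3375]
  D: [527/3375, 1217/3375, 991/3375, 128/675]
P^4 =
  A: [12668/50625, 15398/50625, 9934/50625, 101/405]
  B: [10132/50625, 5663/16875, 496/2025, 11104/50625]
  C: [2959/16875, 17554/50625, 562/2025, 10144/50625]
  D: [12746/50625, 1712/5625, 9737/50625, 12734/50625]
P^5 =
  A: [150959/759375, 84679/253125, 189758/759375, 164621/759375]
  B: [171403/759375, 242722/759375, 166937/759375, 178313/759375]
  C: [61361/253125, 234767/759375, 154607/759375, 185918/759375]
  D: [5984/30375, 255053/759375, 190771/759375, 163951/759375]

(P^5)[A -> A] = 150959/759375

Answer: 150959/759375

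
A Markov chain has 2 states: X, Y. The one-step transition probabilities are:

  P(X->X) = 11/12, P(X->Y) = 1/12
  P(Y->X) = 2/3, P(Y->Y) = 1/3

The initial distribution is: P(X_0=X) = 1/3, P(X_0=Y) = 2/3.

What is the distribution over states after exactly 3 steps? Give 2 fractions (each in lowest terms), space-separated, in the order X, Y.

Propagating the distribution step by step (d_{t+1} = d_t * P):
d_0 = (X=1/3, Y=2/3)
  d_1[X] = 1/3*11/12 + 2/3*2/3 = 3/4
  d_1[Y] = 1/3*1/12 + 2/3*1/3 = 1/4
d_1 = (X=3/4, Y=1/4)
  d_2[X] = 3/4*11/12 + 1/4*2/3 = 41/48
  d_2[Y] = 3/4*1/12 + 1/4*1/3 = 7/48
d_2 = (X=41/48, Y=7/48)
  d_3[X] = 41/48*11/12 + 7/48*2/3 = 169/192
  d_3[Y] = 41/48*1/12 + 7/48*1/3 = 23/192
d_3 = (X=169/192, Y=23/192)

Answer: 169/192 23/192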